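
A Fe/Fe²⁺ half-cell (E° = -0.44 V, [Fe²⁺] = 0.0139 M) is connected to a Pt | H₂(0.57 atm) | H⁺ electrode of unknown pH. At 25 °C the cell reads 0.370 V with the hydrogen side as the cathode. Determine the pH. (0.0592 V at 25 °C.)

pH = 2.23

E°_cell = 0.44 V and n = 2.
log Q = n(E° − E)/0.0592 = 2×(0.44 − 0.370)/0.0592 = 2.365.
With Q = [Fe²⁺]·P(H₂) / [H⁺]^2, solving for [H⁺] gives log[H⁺] = -2.233, so pH = 2.23.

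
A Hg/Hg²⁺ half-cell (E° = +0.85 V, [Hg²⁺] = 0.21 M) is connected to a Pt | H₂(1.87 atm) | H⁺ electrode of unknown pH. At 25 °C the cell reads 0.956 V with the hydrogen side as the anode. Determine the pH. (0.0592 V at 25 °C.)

pH = 1.99

E°_cell = 0.85 V and n = 2.
log Q = n(E° − E)/0.0592 = 2×(0.85 − 0.956)/0.0592 = -3.581.
With Q = [H⁺]^2 / ([Hg²⁺]·P(H₂)), solving for [H⁺] gives log[H⁺] = -1.994, so pH = 1.99.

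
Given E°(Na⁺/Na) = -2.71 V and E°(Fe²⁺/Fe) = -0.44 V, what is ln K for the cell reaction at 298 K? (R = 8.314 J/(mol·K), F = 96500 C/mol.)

ln K = 176.8

E°_cell = -0.44 − (-2.71) = 2.27 V, with n = 2 electrons transferred.
At equilibrium E = 0, so the Nernst equation gives ln K = nFE°/RT = (2)(96500)(2.27)/((8.314)(298)) = 176.83.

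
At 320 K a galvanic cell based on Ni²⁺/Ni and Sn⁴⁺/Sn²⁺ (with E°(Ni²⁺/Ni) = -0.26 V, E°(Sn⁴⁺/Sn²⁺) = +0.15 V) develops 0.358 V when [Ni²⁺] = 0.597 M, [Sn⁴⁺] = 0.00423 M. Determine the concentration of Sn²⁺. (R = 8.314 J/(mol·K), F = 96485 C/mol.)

From the Nernst equation, ln Q = nF(E° − E)/RT = 2×96485×(0.41 − 0.358)/(8.314×320) = 3.772, so Q = 43.5.
With Q = [Ni²⁺]·[Sn²⁺]/[Sn⁴⁺] and the known concentrations, [Sn²⁺] in the numerator gives [Sn²⁺] = 0.31 M.

0.31 M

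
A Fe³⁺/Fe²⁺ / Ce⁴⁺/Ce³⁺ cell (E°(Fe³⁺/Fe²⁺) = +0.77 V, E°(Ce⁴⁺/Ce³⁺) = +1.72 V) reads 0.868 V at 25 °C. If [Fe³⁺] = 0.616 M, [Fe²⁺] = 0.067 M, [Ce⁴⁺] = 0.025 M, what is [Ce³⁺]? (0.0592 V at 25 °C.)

0.066 M

From the Nernst equation, log Q = n(E° − E)/0.0592 = 1(0.95 − 0.868)/0.0592 = 1.385, so Q = 24.3.
With Q = [Fe³⁺]·[Ce³⁺]/([Fe²⁺]·[Ce⁴⁺]) and the known concentrations, [Ce³⁺] in the numerator gives [Ce³⁺] = 0.066 M.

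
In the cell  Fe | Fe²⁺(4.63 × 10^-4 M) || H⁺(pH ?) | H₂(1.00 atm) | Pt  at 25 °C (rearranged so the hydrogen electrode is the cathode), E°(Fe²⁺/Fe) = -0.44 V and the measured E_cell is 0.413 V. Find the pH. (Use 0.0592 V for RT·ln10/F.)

pH = 2.12

E°_cell = 0.44 V and n = 2.
log Q = n(E° − E)/0.0592 = 2×(0.44 − 0.413)/0.0592 = 0.912.
With Q = [Fe²⁺]·P(H₂) / [H⁺]^2, solving for [H⁺] gives log[H⁺] = -2.123, so pH = 2.12.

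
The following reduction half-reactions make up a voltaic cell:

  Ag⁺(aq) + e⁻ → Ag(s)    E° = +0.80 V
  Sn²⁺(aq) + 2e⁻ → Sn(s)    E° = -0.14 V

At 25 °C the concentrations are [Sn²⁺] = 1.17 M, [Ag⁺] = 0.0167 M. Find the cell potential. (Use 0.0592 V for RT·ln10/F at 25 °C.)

0.833 V

The Ag⁺/Ag couple has the higher reduction potential and acts as the cathode, so E°_cell = +0.80 − (-0.14) = 0.94 V.
Balancing electrons gives n = 2; the reaction quotient is Q = [Sn²⁺]/[Ag⁺]^2 = 4200.
At 25 °C, E = E° − (0.0592/n) log Q = 0.94 − (0.0592/2)(3.623) = 0.940 − 0.107 = 0.833 V.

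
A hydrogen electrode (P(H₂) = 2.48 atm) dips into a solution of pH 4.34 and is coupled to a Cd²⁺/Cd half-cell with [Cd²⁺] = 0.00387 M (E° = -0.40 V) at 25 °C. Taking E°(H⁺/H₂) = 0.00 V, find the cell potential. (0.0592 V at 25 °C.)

0.20 V

The hydrogen couple is the cathode, so E°_cell = 0.40 V; n = 2.
[H⁺] = 10^(−4.34) = 4.6 × 10^-5 M, and Q = [Cd²⁺]·P(H₂) / [H⁺]^2 = 4.59 × 10^6.
E = E° − (0.0592/2) log Q = 0.40 − (0.0592/2)(6.662) = 0.203 V.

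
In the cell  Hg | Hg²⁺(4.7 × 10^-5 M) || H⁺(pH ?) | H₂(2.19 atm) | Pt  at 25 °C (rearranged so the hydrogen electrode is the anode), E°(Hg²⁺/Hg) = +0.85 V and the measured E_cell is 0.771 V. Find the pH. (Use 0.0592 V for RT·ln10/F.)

E°_cell = 0.85 V and n = 2.
log Q = n(E° − E)/0.0592 = 2×(0.85 − 0.771)/0.0592 = 2.669.
With Q = [H⁺]^2 / ([Hg²⁺]·P(H₂)), solving for [H⁺] gives log[H⁺] = -0.659, so pH = 0.66.

pH = 0.66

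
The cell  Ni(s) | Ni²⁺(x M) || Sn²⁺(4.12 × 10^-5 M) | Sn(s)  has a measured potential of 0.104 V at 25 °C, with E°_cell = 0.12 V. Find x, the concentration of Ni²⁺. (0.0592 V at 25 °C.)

From the Nernst equation, log Q = n(E° − E)/0.0592 = 2(0.12 − 0.104)/0.0592 = 0.541, so Q = 3.47.
With Q = [Ni²⁺]/[Sn²⁺] and the known concentrations, [Ni²⁺] in the numerator gives [Ni²⁺] = 1.4 × 10^-4 M.

1.4 × 10^-4 M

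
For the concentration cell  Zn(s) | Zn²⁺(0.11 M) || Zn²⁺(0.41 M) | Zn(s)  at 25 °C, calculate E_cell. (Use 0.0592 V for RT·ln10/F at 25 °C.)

Both half-cells are Zn²⁺/Zn, so E°_cell = 0. The concentrated side is the cathode; the cell reaction moves Zn²⁺ from high to low concentration with n = 2.
Q = [Zn²⁺]_dilute/[Zn²⁺]_conc = 0.11/0.41 = 0.268.
E = 0 − (0.0592/2) log Q = −(0.0592/2)(-0.571) = 0.0169 V.

0.017 V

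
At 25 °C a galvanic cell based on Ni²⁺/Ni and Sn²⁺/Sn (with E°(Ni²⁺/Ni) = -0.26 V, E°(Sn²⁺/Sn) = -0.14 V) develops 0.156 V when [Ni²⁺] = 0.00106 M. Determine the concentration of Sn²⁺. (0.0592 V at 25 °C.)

0.017 M

From the Nernst equation, log Q = n(E° − E)/0.0592 = 2(0.12 − 0.156)/0.0592 = -1.216, so Q = 0.0608.
With Q = [Ni²⁺]/[Sn²⁺] and the known concentrations, [Sn²⁺] in the denominator gives [Sn²⁺] = 0.017 M.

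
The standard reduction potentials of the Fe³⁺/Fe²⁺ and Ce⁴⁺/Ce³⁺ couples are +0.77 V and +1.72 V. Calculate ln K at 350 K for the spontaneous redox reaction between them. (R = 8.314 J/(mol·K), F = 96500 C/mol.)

ln K = 31.5

E°_cell = +1.72 − (+0.77) = 0.95 V, with n = 1 electron transferred.
At equilibrium E = 0, so the Nernst equation gives ln K = nFE°/RT = (1)(96500)(0.95)/((8.314)(350)) = 31.50.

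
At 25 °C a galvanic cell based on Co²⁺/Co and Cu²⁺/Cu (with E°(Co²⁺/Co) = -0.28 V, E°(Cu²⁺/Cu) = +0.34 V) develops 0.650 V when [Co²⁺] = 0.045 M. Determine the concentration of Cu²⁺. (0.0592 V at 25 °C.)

0.46 M

From the Nernst equation, log Q = n(E° − E)/0.0592 = 2(0.62 − 0.650)/0.0592 = -1.014, so Q = 0.0969.
With Q = [Co²⁺]/[Cu²⁺] and the known concentrations, [Cu²⁺] in the denominator gives [Cu²⁺] = 0.46 M.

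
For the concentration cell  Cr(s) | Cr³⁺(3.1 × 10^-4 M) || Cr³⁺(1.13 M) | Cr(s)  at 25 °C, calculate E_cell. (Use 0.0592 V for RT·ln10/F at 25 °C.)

0.070 V

Both half-cells are Cr³⁺/Cr, so E°_cell = 0. The concentrated side is the cathode; the cell reaction moves Cr³⁺ from high to low concentration with n = 3.
Q = [Cr³⁺]_dilute/[Cr³⁺]_conc = 3.1 × 10^-4/1.13 = 2.74 × 10^-4.
E = 0 − (0.0592/3) log Q = −(0.0592/3)(-3.562) = 0.0703 V.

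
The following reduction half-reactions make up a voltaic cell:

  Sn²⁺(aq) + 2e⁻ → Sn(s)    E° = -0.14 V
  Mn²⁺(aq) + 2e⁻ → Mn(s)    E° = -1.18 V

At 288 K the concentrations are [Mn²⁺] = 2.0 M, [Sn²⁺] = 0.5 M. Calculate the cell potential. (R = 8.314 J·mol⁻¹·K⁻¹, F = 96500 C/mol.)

1.02 V

The Sn²⁺/Sn couple has the higher reduction potential and acts as the cathode, so E°_cell = -0.14 − (-1.18) = 1.04 V.
Balancing electrons gives n = 2; the reaction quotient is Q = [Mn²⁺]/[Sn²⁺] = 4.00.
E = E° − (RT/nF) ln Q = 1.04 − (8.314×288)/(2×96500) × (1.386) = 1.040 − 0.017 = 1.023 V.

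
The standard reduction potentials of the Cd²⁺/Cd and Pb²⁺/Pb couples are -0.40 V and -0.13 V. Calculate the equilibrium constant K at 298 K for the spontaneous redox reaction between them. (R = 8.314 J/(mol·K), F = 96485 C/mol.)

E°_cell = -0.13 − (-0.40) = 0.27 V, with n = 2 electrons transferred.
At equilibrium E = 0, so the Nernst equation gives ln K = nFE°/RT = (2)(96485)(0.27)/((8.314)(298)) = 21.03.
K = e^21.03 = 1.4 × 10^9.

1.4 × 10^9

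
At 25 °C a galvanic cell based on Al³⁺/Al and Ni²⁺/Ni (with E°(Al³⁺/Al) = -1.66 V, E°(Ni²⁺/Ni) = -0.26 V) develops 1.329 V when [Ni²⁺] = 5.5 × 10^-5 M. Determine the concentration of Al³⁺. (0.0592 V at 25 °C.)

0.0016 M

From the Nernst equation, log Q = n(E° − E)/0.0592 = 6(1.40 − 1.329)/0.0592 = 7.196, so Q = 1.57 × 10^7.
With Q = [Al³⁺]^2/[Ni²⁺]^3 and the known concentrations, [Al³⁺]^2 in the numerator gives [Al³⁺] = 0.0016 M.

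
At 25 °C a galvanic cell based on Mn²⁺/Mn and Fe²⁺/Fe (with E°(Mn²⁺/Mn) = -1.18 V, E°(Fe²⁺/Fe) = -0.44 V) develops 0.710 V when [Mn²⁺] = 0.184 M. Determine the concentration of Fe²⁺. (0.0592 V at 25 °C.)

From the Nernst equation, log Q = n(E° − E)/0.0592 = 2(0.74 − 0.710)/0.0592 = 1.014, so Q = 10.3.
With Q = [Mn²⁺]/[Fe²⁺] and the known concentrations, [Fe²⁺] in the denominator gives [Fe²⁺] = 0.018 M.

0.018 M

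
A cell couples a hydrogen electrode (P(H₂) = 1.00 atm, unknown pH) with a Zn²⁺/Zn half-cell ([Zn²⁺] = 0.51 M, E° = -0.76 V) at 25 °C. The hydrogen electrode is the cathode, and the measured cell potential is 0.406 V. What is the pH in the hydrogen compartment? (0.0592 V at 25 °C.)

pH = 6.13

E°_cell = 0.76 V and n = 2.
log Q = n(E° − E)/0.0592 = 2×(0.76 − 0.406)/0.0592 = 11.959.
With Q = [Zn²⁺]·P(H₂) / [H⁺]^2, solving for [H⁺] gives log[H⁺] = -6.126, so pH = 6.13.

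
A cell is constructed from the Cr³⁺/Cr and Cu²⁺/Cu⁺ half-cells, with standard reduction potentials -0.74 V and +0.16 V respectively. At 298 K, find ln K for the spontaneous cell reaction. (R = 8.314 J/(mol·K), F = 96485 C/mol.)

ln K = 105.1

E°_cell = +0.16 − (-0.74) = 0.90 V, with n = 3 electrons transferred.
At equilibrium E = 0, so the Nernst equation gives ln K = nFE°/RT = (3)(96485)(0.90)/((8.314)(298)) = 105.15.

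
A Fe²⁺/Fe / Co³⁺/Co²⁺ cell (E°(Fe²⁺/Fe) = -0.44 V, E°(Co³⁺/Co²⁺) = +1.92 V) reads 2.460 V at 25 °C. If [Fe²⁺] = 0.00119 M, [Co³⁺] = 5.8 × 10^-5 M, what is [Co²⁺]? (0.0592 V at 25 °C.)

From the Nernst equation, log Q = n(E° − E)/0.0592 = 2(2.36 − 2.460)/0.0592 = -3.378, so Q = 4.18 × 10^-4.
With Q = [Fe²⁺]·[Co²⁺]^2/[Co³⁺]^2 and the known concentrations, [Co²⁺]^2 in the numerator gives [Co²⁺] = 3.4 × 10^-5 M.

3.4 × 10^-5 M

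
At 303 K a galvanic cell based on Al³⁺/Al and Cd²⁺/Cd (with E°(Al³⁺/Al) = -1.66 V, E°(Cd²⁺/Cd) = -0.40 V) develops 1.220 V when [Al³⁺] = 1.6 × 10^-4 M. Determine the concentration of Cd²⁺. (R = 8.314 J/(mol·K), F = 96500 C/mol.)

1.4 × 10^-4 M

From the Nernst equation, ln Q = nF(E° − E)/RT = 6×96500×(1.26 − 1.220)/(8.314×303) = 9.194, so Q = 9830.
With Q = [Al³⁺]^2/[Cd²⁺]^3 and the known concentrations, [Cd²⁺]^3 in the denominator gives [Cd²⁺] = 1.4 × 10^-4 M.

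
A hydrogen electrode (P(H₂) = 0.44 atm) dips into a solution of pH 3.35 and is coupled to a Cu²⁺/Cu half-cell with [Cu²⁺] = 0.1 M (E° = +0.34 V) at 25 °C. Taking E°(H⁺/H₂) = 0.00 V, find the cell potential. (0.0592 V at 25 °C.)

The Cu²⁺/Cu couple is the cathode, so E°_cell = 0.34 V; n = 2.
[H⁺] = 10^(−3.35) = 4.5 × 10^-4 M, and Q = [H⁺]^2 / ([Cu²⁺]·P(H₂)) = 4.53 × 10^-6.
E = E° − (0.0592/2) log Q = 0.34 − (0.0592/2)(-5.343) = 0.498 V.

0.50 V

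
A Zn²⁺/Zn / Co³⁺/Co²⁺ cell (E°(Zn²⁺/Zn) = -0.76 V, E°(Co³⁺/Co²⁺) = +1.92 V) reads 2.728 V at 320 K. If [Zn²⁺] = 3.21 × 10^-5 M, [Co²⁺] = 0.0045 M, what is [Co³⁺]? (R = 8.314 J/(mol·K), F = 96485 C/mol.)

From the Nernst equation, ln Q = nF(E° − E)/RT = 2×96485×(2.68 − 2.728)/(8.314×320) = -3.482, so Q = 0.0308.
With Q = [Zn²⁺]·[Co²⁺]^2/[Co³⁺]^2 and the known concentrations, [Co³⁺]^2 in the denominator gives [Co³⁺] = 1.5 × 10^-4 M.

1.5 × 10^-4 M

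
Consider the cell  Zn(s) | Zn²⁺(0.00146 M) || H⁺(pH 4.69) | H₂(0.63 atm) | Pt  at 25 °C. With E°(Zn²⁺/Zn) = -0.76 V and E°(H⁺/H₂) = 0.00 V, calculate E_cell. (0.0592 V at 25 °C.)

The hydrogen couple is the cathode, so E°_cell = 0.76 V; n = 2.
[H⁺] = 10^(−4.69) = 2 × 10^-5 M, and Q = [Zn²⁺]·P(H₂) / [H⁺]^2 = 2.21 × 10^6.
E = E° − (0.0592/2) log Q = 0.76 − (0.0592/2)(6.344) = 0.572 V.

0.57 V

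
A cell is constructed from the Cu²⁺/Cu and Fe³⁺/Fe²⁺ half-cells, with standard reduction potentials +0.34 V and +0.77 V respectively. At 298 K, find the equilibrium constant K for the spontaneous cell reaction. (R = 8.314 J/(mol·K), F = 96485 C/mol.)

3.5 × 10^14

E°_cell = +0.77 − (+0.34) = 0.43 V, with n = 2 electrons transferred.
At equilibrium E = 0, so the Nernst equation gives ln K = nFE°/RT = (2)(96485)(0.43)/((8.314)(298)) = 33.49.
K = e^33.49 = 3.5 × 10^14.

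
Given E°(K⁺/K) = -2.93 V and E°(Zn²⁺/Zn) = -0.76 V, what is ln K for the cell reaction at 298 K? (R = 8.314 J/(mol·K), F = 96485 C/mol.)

E°_cell = -0.76 − (-2.93) = 2.17 V, with n = 2 electrons transferred.
At equilibrium E = 0, so the Nernst equation gives ln K = nFE°/RT = (2)(96485)(2.17)/((8.314)(298)) = 169.01.

ln K = 169.0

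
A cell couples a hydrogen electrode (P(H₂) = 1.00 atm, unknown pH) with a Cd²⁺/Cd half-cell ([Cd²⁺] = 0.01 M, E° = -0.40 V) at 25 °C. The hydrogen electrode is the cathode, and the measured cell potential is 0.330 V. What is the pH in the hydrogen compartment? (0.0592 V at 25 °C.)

E°_cell = 0.40 V and n = 2.
log Q = n(E° − E)/0.0592 = 2×(0.40 − 0.330)/0.0592 = 2.365.
With Q = [Cd²⁺]·P(H₂) / [H⁺]^2, solving for [H⁺] gives log[H⁺] = -2.182, so pH = 2.18.

pH = 2.18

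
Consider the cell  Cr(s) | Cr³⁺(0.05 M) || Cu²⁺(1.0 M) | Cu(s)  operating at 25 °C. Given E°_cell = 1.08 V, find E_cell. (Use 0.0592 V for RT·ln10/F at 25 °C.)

Balancing electrons gives n = 6; the reaction quotient is Q = [Cr³⁺]^2/[Cu²⁺]^3 = 0.00250.
At 25 °C, E = E° − (0.0592/n) log Q = 1.08 − (0.0592/6)(-2.602) = 1.080 + 0.026 = 1.106 V.

1.11 V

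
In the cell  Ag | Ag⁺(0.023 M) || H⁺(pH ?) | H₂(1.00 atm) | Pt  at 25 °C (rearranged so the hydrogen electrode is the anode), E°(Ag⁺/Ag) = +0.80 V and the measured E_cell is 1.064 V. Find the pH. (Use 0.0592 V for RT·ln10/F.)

pH = 6.10

E°_cell = 0.80 V and n = 2.
log Q = n(E° − E)/0.0592 = 2×(0.80 − 1.064)/0.0592 = -8.919.
With Q = [H⁺]^2 / ([Ag⁺]^2·P(H₂)), solving for [H⁺] gives log[H⁺] = -6.098, so pH = 6.10.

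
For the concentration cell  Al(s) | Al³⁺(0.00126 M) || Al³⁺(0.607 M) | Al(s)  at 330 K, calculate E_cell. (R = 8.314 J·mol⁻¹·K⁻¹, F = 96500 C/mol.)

0.059 V

Both half-cells are Al³⁺/Al, so E°_cell = 0. The concentrated side is the cathode; the cell reaction moves Al³⁺ from high to low concentration with n = 3.
Q = [Al³⁺]_dilute/[Al³⁺]_conc = 0.00126/0.607 = 0.00208.
E = 0 − (RT/nF) ln Q = −((8.314×330)/(3×96500))(-6.177) = 0.0585 V.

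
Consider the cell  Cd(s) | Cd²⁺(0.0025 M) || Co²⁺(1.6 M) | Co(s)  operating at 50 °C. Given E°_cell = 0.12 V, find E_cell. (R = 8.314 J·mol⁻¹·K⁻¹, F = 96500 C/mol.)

0.210 V

Balancing electrons gives n = 2; the reaction quotient is Q = [Cd²⁺]/[Co²⁺] = 0.00156.
E = E° − (RT/nF) ln Q = 0.12 − (8.314×323)/(2×96500) × (-6.461) = 0.120 + 0.090 = 0.210 V.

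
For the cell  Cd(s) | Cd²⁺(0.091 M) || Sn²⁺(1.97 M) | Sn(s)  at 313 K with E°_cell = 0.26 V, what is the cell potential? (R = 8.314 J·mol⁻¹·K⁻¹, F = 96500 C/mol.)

Balancing electrons gives n = 2; the reaction quotient is Q = [Cd²⁺]/[Sn²⁺] = 0.0462.
E = E° − (RT/nF) ln Q = 0.26 − (8.314×313)/(2×96500) × (-3.075) = 0.260 + 0.041 = 0.301 V.

0.301 V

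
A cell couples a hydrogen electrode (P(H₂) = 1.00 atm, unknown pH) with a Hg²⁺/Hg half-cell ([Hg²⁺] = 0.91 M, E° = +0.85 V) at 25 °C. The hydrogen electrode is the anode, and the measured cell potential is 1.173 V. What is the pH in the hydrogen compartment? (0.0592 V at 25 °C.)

pH = 5.48

E°_cell = 0.85 V and n = 2.
log Q = n(E° − E)/0.0592 = 2×(0.85 − 1.173)/0.0592 = -10.912.
With Q = [H⁺]^2 / ([Hg²⁺]·P(H₂)), solving for [H⁺] gives log[H⁺] = -5.477, so pH = 5.48.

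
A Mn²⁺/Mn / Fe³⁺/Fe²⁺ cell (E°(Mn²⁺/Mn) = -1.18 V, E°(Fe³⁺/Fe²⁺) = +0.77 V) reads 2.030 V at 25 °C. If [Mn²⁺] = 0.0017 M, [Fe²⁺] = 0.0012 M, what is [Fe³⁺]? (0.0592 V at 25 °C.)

From the Nernst equation, log Q = n(E° − E)/0.0592 = 2(1.95 − 2.030)/0.0592 = -2.703, so Q = 0.00198.
With Q = [Mn²⁺]·[Fe²⁺]^2/[Fe³⁺]^2 and the known concentrations, [Fe³⁺]^2 in the denominator gives [Fe³⁺] = 0.0011 M.

0.0011 M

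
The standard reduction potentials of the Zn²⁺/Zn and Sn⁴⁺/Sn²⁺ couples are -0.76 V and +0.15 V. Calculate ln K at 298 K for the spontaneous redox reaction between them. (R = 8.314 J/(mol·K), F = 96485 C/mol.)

ln K = 70.9

E°_cell = +0.15 − (-0.76) = 0.91 V, with n = 2 electrons transferred.
At equilibrium E = 0, so the Nernst equation gives ln K = nFE°/RT = (2)(96485)(0.91)/((8.314)(298)) = 70.88.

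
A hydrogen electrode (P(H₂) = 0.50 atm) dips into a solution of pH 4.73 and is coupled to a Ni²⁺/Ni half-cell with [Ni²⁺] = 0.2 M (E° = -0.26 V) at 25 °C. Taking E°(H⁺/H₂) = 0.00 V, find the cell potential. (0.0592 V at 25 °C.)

0.010 V

The hydrogen couple is the cathode, so E°_cell = 0.26 V; n = 2.
[H⁺] = 10^(−4.73) = 1.9 × 10^-5 M, and Q = [Ni²⁺]·P(H₂) / [H⁺]^2 = 2.88 × 10^8.
E = E° − (0.0592/2) log Q = 0.26 − (0.0592/2)(8.460) = 0.010 V.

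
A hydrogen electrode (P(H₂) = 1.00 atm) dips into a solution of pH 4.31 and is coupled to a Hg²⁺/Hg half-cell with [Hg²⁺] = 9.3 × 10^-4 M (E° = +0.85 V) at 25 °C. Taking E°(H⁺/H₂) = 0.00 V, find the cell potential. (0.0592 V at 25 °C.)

1.02 V

The Hg²⁺/Hg couple is the cathode, so E°_cell = 0.85 V; n = 2.
[H⁺] = 10^(−4.31) = 4.9 × 10^-5 M, and Q = [H⁺]^2 / ([Hg²⁺]·P(H₂)) = 2.58 × 10^-6.
E = E° − (0.0592/2) log Q = 0.85 − (0.0592/2)(-5.588) = 1.015 V.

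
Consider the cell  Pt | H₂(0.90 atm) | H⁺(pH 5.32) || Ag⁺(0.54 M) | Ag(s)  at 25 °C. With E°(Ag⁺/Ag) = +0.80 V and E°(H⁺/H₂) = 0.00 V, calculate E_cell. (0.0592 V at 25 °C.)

1.10 V

The Ag⁺/Ag couple is the cathode, so E°_cell = 0.80 V; n = 2.
[H⁺] = 10^(−5.32) = 4.8 × 10^-6 M, and Q = [H⁺]^2 / ([Ag⁺]^2·P(H₂)) = 8.73 × 10^-11.
E = E° − (0.0592/2) log Q = 0.80 − (0.0592/2)(-10.059) = 1.098 V.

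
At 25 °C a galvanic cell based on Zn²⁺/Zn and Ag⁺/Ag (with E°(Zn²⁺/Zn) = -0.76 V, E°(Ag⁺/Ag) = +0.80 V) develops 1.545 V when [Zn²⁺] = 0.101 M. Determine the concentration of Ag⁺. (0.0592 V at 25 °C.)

0.18 M

From the Nernst equation, log Q = n(E° − E)/0.0592 = 2(1.56 − 1.545)/0.0592 = 0.507, so Q = 3.21.
With Q = [Zn²⁺]/[Ag⁺]^2 and the known concentrations, [Ag⁺]^2 in the denominator gives [Ag⁺] = 0.18 M.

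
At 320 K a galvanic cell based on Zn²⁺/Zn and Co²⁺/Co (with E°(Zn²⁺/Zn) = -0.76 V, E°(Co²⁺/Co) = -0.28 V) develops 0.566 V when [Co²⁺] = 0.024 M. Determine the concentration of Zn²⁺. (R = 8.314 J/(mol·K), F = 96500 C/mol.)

From the Nernst equation, ln Q = nF(E° − E)/RT = 2×96500×(0.48 − 0.566)/(8.314×320) = -6.239, so Q = 0.00195.
With Q = [Zn²⁺]/[Co²⁺] and the known concentrations, [Zn²⁺] in the numerator gives [Zn²⁺] = 4.7 × 10^-5 M.

4.7 × 10^-5 M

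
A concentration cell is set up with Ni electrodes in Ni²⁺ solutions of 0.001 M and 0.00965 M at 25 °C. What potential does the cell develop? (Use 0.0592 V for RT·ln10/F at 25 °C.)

0.029 V

Both half-cells are Ni²⁺/Ni, so E°_cell = 0. The concentrated side is the cathode; the cell reaction moves Ni²⁺ from high to low concentration with n = 2.
Q = [Ni²⁺]_dilute/[Ni²⁺]_conc = 0.001/0.00965 = 0.104.
E = 0 − (0.0592/2) log Q = −(0.0592/2)(-0.985) = 0.0292 V.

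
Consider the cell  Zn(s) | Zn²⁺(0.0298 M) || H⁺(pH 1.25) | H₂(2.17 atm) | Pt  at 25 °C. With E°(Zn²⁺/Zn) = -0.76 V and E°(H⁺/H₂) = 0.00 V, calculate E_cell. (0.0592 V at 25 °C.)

0.72 V

The hydrogen couple is the cathode, so E°_cell = 0.76 V; n = 2.
[H⁺] = 10^(−1.25) = 0.056 M, and Q = [Zn²⁺]·P(H₂) / [H⁺]^2 = 20.4.
E = E° − (0.0592/2) log Q = 0.76 − (0.0592/2)(1.311) = 0.721 V.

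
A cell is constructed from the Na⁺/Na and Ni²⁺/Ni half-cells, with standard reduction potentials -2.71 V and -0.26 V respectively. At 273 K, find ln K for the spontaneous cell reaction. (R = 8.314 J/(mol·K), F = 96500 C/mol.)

E°_cell = -0.26 − (-2.71) = 2.45 V, with n = 2 electrons transferred.
At equilibrium E = 0, so the Nernst equation gives ln K = nFE°/RT = (2)(96500)(2.45)/((8.314)(273)) = 208.33.

ln K = 208.3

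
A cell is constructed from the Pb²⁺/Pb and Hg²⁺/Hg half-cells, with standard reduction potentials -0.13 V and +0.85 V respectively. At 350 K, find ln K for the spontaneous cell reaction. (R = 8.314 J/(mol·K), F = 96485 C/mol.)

ln K = 65.0

E°_cell = +0.85 − (-0.13) = 0.98 V, with n = 2 electrons transferred.
At equilibrium E = 0, so the Nernst equation gives ln K = nFE°/RT = (2)(96485)(0.98)/((8.314)(350)) = 64.99.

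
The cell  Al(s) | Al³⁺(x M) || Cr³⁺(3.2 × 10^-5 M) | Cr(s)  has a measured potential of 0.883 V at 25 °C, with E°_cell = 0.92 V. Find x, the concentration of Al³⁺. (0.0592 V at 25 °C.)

From the Nernst equation, log Q = n(E° − E)/0.0592 = 3(0.92 − 0.883)/0.0592 = 1.875, so Q = 75.0.
With Q = [Al³⁺]/[Cr³⁺] and the known concentrations, [Al³⁺] in the numerator gives [Al³⁺] = 0.0024 M.

0.0024 M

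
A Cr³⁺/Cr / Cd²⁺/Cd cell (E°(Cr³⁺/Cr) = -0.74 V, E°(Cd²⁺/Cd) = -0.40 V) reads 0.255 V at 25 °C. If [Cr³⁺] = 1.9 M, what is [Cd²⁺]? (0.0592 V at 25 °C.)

From the Nernst equation, log Q = n(E° − E)/0.0592 = 6(0.34 − 0.255)/0.0592 = 8.615, so Q = 4.12 × 10^8.
With Q = [Cr³⁺]^2/[Cd²⁺]^3 and the known concentrations, [Cd²⁺]^3 in the denominator gives [Cd²⁺] = 0.0021 M.

0.0021 M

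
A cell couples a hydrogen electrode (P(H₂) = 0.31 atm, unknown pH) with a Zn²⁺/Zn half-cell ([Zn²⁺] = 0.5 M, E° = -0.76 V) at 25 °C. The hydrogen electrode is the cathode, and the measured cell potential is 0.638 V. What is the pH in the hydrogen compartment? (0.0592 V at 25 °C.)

E°_cell = 0.76 V and n = 2.
log Q = n(E° − E)/0.0592 = 2×(0.76 − 0.638)/0.0592 = 4.122.
With Q = [Zn²⁺]·P(H₂) / [H⁺]^2, solving for [H⁺] gives log[H⁺] = -2.466, so pH = 2.47.

pH = 2.47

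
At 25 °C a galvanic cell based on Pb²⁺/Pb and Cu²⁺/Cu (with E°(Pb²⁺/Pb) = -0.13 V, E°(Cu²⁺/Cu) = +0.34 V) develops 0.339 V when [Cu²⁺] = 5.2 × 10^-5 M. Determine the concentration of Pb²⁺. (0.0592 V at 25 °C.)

From the Nernst equation, log Q = n(E° − E)/0.0592 = 2(0.47 − 0.339)/0.0592 = 4.426, so Q = 2.66 × 10^4.
With Q = [Pb²⁺]/[Cu²⁺] and the known concentrations, [Pb²⁺] in the numerator gives [Pb²⁺] = 1.4 M.

1.4 M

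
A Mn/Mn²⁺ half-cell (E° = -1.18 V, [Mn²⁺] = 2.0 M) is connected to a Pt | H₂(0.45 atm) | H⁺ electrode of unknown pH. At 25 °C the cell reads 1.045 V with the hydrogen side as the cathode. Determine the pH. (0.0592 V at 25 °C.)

pH = 2.30

E°_cell = 1.18 V and n = 2.
log Q = n(E° − E)/0.0592 = 2×(1.18 − 1.045)/0.0592 = 4.561.
With Q = [Mn²⁺]·P(H₂) / [H⁺]^2, solving for [H⁺] gives log[H⁺] = -2.303, so pH = 2.30.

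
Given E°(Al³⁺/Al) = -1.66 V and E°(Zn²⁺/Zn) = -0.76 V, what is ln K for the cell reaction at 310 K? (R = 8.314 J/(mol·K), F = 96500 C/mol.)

ln K = 202.2

E°_cell = -0.76 − (-1.66) = 0.90 V, with n = 6 electrons transferred.
At equilibrium E = 0, so the Nernst equation gives ln K = nFE°/RT = (6)(96500)(0.90)/((8.314)(310)) = 202.19.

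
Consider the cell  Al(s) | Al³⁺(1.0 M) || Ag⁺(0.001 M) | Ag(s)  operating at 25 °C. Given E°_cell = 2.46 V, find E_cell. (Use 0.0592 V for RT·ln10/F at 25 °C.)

Balancing electrons gives n = 3; the reaction quotient is Q = [Al³⁺]/[Ag⁺]^3 = 1 × 10^9.
At 25 °C, E = E° − (0.0592/n) log Q = 2.46 − (0.0592/3)(9.000) = 2.460 − 0.178 = 2.282 V.

2.28 V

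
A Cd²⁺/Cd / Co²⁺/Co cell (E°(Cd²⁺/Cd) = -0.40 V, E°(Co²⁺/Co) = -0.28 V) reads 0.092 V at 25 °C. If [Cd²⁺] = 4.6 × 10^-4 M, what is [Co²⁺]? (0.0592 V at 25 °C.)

From the Nernst equation, log Q = n(E° − E)/0.0592 = 2(0.12 − 0.092)/0.0592 = 0.946, so Q = 8.83.
With Q = [Cd²⁺]/[Co²⁺] and the known concentrations, [Co²⁺] in the denominator gives [Co²⁺] = 5.2 × 10^-5 M.

5.2 × 10^-5 M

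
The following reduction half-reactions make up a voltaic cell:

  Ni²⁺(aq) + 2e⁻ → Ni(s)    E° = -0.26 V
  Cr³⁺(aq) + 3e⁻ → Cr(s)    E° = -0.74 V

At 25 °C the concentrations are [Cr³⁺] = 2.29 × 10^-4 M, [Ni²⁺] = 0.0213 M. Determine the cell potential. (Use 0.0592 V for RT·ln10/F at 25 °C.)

0.502 V

The Ni²⁺/Ni couple has the higher reduction potential and acts as the cathode, so E°_cell = -0.26 − (-0.74) = 0.48 V.
Balancing electrons gives n = 6; the reaction quotient is Q = [Cr³⁺]^2/[Ni²⁺]^3 = 0.00543.
At 25 °C, E = E° − (0.0592/n) log Q = 0.48 − (0.0592/6)(-2.265) = 0.480 + 0.022 = 0.502 V.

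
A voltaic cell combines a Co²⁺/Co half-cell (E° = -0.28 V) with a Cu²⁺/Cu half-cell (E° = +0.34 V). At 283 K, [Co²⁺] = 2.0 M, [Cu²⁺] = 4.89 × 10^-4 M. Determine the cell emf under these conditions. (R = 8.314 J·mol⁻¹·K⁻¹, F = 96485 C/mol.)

0.519 V

The Cu²⁺/Cu couple has the higher reduction potential and acts as the cathode, so E°_cell = +0.34 − (-0.28) = 0.62 V.
Balancing electrons gives n = 2; the reaction quotient is Q = [Co²⁺]/[Cu²⁺] = 4090.
E = E° − (RT/nF) ln Q = 0.62 − (8.314×283)/(2×96485) × (8.316) = 0.620 − 0.101 = 0.519 V.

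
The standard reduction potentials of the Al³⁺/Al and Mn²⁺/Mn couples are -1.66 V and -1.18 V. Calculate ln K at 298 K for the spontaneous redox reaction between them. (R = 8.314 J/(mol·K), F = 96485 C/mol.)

ln K = 112.2

E°_cell = -1.18 − (-1.66) = 0.48 V, with n = 6 electrons transferred.
At equilibrium E = 0, so the Nernst equation gives ln K = nFE°/RT = (6)(96485)(0.48)/((8.314)(298)) = 112.16.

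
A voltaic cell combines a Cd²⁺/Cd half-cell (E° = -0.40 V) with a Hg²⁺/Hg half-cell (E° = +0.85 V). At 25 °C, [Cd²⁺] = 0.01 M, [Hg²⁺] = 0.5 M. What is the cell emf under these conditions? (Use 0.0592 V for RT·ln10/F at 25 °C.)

1.30 V

The Hg²⁺/Hg couple has the higher reduction potential and acts as the cathode, so E°_cell = +0.85 − (-0.40) = 1.25 V.
Balancing electrons gives n = 2; the reaction quotient is Q = [Cd²⁺]/[Hg²⁺] = 0.0200.
At 25 °C, E = E° − (0.0592/n) log Q = 1.25 − (0.0592/2)(-1.699) = 1.250 + 0.050 = 1.300 V.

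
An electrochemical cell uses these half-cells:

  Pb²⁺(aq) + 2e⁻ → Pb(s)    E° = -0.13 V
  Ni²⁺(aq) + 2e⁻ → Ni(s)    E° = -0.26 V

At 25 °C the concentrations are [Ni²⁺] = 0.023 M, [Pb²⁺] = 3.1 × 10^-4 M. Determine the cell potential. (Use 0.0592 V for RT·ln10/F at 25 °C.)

0.075 V

The Pb²⁺/Pb couple has the higher reduction potential and acts as the cathode, so E°_cell = -0.13 − (-0.26) = 0.13 V.
Balancing electrons gives n = 2; the reaction quotient is Q = [Ni²⁺]/[Pb²⁺] = 74.2.
At 25 °C, E = E° − (0.0592/n) log Q = 0.13 − (0.0592/2)(1.870) = 0.130 − 0.055 = 0.075 V.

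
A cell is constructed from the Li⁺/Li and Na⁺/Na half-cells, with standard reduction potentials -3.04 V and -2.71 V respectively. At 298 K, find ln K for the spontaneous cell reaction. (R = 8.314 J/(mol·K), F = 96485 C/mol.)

E°_cell = -2.71 − (-3.04) = 0.33 V, with n = 1 electron transferred.
At equilibrium E = 0, so the Nernst equation gives ln K = nFE°/RT = (1)(96485)(0.33)/((8.314)(298)) = 12.85.

ln K = 12.9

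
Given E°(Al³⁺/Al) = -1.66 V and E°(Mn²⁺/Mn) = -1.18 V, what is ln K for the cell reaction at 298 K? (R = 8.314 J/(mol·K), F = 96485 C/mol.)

ln K = 112.2

E°_cell = -1.18 − (-1.66) = 0.48 V, with n = 6 electrons transferred.
At equilibrium E = 0, so the Nernst equation gives ln K = nFE°/RT = (6)(96485)(0.48)/((8.314)(298)) = 112.16.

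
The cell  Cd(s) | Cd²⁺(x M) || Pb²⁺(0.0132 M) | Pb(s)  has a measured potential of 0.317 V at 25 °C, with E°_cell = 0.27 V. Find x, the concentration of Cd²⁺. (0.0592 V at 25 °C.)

3.4 × 10^-4 M

From the Nernst equation, log Q = n(E° − E)/0.0592 = 2(0.27 − 0.317)/0.0592 = -1.588, so Q = 0.0258.
With Q = [Cd²⁺]/[Pb²⁺] and the known concentrations, [Cd²⁺] in the numerator gives [Cd²⁺] = 3.4 × 10^-4 M.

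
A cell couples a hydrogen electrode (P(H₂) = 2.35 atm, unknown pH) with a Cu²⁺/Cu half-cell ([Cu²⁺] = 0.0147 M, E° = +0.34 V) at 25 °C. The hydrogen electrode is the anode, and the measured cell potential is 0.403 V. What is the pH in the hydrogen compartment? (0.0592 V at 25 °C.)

pH = 1.79

E°_cell = 0.34 V and n = 2.
log Q = n(E° − E)/0.0592 = 2×(0.34 − 0.403)/0.0592 = -2.128.
With Q = [H⁺]^2 / ([Cu²⁺]·P(H₂)), solving for [H⁺] gives log[H⁺] = -1.795, so pH = 1.79.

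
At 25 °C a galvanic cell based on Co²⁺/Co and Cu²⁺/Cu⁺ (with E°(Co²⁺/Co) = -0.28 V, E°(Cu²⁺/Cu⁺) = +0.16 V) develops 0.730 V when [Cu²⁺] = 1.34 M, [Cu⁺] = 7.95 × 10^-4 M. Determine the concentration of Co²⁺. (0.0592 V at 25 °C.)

4.5 × 10^-4 M

From the Nernst equation, log Q = n(E° − E)/0.0592 = 2(0.44 − 0.730)/0.0592 = -9.797, so Q = 1.59 × 10^-10.
With Q = [Co²⁺]·[Cu⁺]^2/[Cu²⁺]^2 and the known concentrations, [Co²⁺] in the numerator gives [Co²⁺] = 4.5 × 10^-4 M.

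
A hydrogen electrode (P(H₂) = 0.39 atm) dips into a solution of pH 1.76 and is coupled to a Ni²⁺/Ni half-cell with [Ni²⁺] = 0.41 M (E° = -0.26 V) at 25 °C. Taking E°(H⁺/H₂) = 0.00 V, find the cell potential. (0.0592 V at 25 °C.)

The hydrogen couple is the cathode, so E°_cell = 0.26 V; n = 2.
[H⁺] = 10^(−1.76) = 0.017 M, and Q = [Ni²⁺]·P(H₂) / [H⁺]^2 = 529.
E = E° − (0.0592/2) log Q = 0.26 − (0.0592/2)(2.724) = 0.179 V.

0.18 V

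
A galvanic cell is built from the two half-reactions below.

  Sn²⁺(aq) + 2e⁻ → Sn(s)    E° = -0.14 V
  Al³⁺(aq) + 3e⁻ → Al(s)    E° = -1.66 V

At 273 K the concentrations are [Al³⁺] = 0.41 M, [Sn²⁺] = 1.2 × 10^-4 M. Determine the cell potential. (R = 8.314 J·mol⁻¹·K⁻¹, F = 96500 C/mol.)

The Sn²⁺/Sn couple has the higher reduction potential and acts as the cathode, so E°_cell = -0.14 − (-1.66) = 1.52 V.
Balancing electrons gives n = 6; the reaction quotient is Q = [Al³⁺]^2/[Sn²⁺]^3 = 9.73 × 10^10.
E = E° − (RT/nF) ln Q = 1.52 − (8.314×273)/(6×96500) × (25.301) = 1.520 − 0.099 = 1.421 V.

1.42 V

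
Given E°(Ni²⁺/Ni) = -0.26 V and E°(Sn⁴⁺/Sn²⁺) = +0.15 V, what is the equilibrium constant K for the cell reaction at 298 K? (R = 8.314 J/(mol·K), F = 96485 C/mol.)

7.4 × 10^13

E°_cell = +0.15 − (-0.26) = 0.41 V, with n = 2 electrons transferred.
At equilibrium E = 0, so the Nernst equation gives ln K = nFE°/RT = (2)(96485)(0.41)/((8.314)(298)) = 31.93.
K = e^31.93 = 7.4 × 10^13.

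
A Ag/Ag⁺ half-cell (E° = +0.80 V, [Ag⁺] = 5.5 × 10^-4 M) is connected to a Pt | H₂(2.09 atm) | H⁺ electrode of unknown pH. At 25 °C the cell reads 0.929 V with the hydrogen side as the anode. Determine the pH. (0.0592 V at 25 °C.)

pH = 5.28

E°_cell = 0.80 V and n = 2.
log Q = n(E° − E)/0.0592 = 2×(0.80 − 0.929)/0.0592 = -4.358.
With Q = [H⁺]^2 / ([Ag⁺]^2·P(H₂)), solving for [H⁺] gives log[H⁺] = -5.279, so pH = 5.28.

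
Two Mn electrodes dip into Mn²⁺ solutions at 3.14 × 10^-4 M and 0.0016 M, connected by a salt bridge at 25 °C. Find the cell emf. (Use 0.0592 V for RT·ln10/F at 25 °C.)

0.021 V

Both half-cells are Mn²⁺/Mn, so E°_cell = 0. The concentrated side is the cathode; the cell reaction moves Mn²⁺ from high to low concentration with n = 2.
Q = [Mn²⁺]_dilute/[Mn²⁺]_conc = 3.14 × 10^-4/0.0016 = 0.196.
E = 0 − (0.0592/2) log Q = −(0.0592/2)(-0.707) = 0.0209 V.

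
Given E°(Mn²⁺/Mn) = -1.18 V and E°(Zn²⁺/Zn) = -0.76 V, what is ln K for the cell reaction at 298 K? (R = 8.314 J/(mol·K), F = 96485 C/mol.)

E°_cell = -0.76 − (-1.18) = 0.42 V, with n = 2 electrons transferred.
At equilibrium E = 0, so the Nernst equation gives ln K = nFE°/RT = (2)(96485)(0.42)/((8.314)(298)) = 32.71.

ln K = 32.7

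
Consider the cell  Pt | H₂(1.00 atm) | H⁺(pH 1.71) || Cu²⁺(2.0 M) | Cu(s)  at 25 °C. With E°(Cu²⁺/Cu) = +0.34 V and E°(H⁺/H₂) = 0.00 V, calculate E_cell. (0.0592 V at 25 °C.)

0.45 V

The Cu²⁺/Cu couple is the cathode, so E°_cell = 0.34 V; n = 2.
[H⁺] = 10^(−1.71) = 0.019 M, and Q = [H⁺]^2 / ([Cu²⁺]·P(H₂)) = 1.9 × 10^-4.
E = E° − (0.0592/2) log Q = 0.34 − (0.0592/2)(-3.721) = 0.450 V.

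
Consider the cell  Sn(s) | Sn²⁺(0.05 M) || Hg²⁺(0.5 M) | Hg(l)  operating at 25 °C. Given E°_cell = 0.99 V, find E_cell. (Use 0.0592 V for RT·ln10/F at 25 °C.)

Balancing electrons gives n = 2; the reaction quotient is Q = [Sn²⁺]/[Hg²⁺] = 0.100.
At 25 °C, E = E° − (0.0592/n) log Q = 0.99 − (0.0592/2)(-1.000) = 0.990 + 0.030 = 1.020 V.

1.02 V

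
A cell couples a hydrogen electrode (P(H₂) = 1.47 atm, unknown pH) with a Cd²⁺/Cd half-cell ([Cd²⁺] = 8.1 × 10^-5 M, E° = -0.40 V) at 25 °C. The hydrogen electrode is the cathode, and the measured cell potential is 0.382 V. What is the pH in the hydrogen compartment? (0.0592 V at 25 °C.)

pH = 2.27

E°_cell = 0.40 V and n = 2.
log Q = n(E° − E)/0.0592 = 2×(0.40 − 0.382)/0.0592 = 0.608.
With Q = [Cd²⁺]·P(H₂) / [H⁺]^2, solving for [H⁺] gives log[H⁺] = -2.266, so pH = 2.27.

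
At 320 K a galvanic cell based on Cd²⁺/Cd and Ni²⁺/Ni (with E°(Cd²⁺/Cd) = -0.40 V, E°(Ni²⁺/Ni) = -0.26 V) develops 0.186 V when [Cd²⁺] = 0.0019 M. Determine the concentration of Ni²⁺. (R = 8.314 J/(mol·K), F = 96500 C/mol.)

From the Nernst equation, ln Q = nF(E° − E)/RT = 2×96500×(0.14 − 0.186)/(8.314×320) = -3.337, so Q = 0.0355.
With Q = [Cd²⁺]/[Ni²⁺] and the known concentrations, [Ni²⁺] in the denominator gives [Ni²⁺] = 0.053 M.

0.053 M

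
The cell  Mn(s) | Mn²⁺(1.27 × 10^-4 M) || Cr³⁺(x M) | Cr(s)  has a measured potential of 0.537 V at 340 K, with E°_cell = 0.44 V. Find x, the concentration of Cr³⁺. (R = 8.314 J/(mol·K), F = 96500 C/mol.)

From the Nernst equation, ln Q = nF(E° − E)/RT = 6×96500×(0.44 − 0.537)/(8.314×340) = -19.868, so Q = 2.35 × 10^-9.
With Q = [Mn²⁺]^3/[Cr³⁺]^2 and the known concentrations, [Cr³⁺]^2 in the denominator gives [Cr³⁺] = 0.03 M.

0.03 M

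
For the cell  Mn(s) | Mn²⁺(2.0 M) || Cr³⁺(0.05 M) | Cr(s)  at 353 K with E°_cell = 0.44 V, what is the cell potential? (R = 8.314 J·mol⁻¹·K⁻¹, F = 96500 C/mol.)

Balancing electrons gives n = 6; the reaction quotient is Q = [Mn²⁺]^3/[Cr³⁺]^2 = 3200.
E = E° − (RT/nF) ln Q = 0.44 − (8.314×353)/(6×96500) × (8.071) = 0.440 − 0.041 = 0.399 V.

0.399 V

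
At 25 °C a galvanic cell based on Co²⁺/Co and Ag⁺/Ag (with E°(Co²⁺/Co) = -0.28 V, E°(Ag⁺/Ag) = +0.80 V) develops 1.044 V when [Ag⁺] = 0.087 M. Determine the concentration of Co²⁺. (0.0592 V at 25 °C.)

0.12 M

From the Nernst equation, log Q = n(E° − E)/0.0592 = 2(1.08 − 1.044)/0.0592 = 1.216, so Q = 16.5.
With Q = [Co²⁺]/[Ag⁺]^2 and the known concentrations, [Co²⁺] in the numerator gives [Co²⁺] = 0.12 M.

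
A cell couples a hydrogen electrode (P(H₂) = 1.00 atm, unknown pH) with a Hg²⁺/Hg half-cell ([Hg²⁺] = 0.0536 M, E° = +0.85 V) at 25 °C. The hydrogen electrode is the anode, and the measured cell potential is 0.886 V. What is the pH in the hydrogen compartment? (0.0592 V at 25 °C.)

pH = 1.24

E°_cell = 0.85 V and n = 2.
log Q = n(E° − E)/0.0592 = 2×(0.85 − 0.886)/0.0592 = -1.216.
With Q = [H⁺]^2 / ([Hg²⁺]·P(H₂)), solving for [H⁺] gives log[H⁺] = -1.244, so pH = 1.24.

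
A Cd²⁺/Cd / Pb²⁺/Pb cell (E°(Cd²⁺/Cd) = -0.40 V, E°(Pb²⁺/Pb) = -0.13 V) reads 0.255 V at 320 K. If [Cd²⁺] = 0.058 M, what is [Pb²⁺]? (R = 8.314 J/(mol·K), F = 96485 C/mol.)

From the Nernst equation, ln Q = nF(E° − E)/RT = 2×96485×(0.27 − 0.255)/(8.314×320) = 1.088, so Q = 2.97.
With Q = [Cd²⁺]/[Pb²⁺] and the known concentrations, [Pb²⁺] in the denominator gives [Pb²⁺] = 0.02 M.

0.02 M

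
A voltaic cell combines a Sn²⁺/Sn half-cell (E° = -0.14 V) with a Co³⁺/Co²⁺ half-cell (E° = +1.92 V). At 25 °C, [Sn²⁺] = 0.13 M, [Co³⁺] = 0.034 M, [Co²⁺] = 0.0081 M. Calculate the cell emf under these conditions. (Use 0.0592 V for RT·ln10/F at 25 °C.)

The Co³⁺/Co²⁺ couple has the higher reduction potential and acts as the cathode, so E°_cell = +1.92 − (-0.14) = 2.06 V.
Balancing electrons gives n = 2; the reaction quotient is Q = [Sn²⁺]·[Co²⁺]^2/[Co³⁺]^2 = 0.00738.
At 25 °C, E = E° − (0.0592/n) log Q = 2.06 − (0.0592/2)(-2.132) = 2.060 + 0.063 = 2.123 V.

2.12 V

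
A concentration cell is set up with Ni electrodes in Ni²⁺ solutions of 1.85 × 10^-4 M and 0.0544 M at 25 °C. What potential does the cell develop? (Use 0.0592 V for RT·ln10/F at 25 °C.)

Both half-cells are Ni²⁺/Ni, so E°_cell = 0. The concentrated side is the cathode; the cell reaction moves Ni²⁺ from high to low concentration with n = 2.
Q = [Ni²⁺]_dilute/[Ni²⁺]_conc = 1.85 × 10^-4/0.0544 = 0.00340.
E = 0 − (0.0592/2) log Q = −(0.0592/2)(-2.468) = 0.0731 V.

0.073 V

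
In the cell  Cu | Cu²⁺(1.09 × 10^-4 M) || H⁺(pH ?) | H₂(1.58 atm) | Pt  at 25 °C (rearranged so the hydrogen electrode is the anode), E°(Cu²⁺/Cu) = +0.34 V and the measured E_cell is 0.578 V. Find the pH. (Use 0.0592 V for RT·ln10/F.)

E°_cell = 0.34 V and n = 2.
log Q = n(E° − E)/0.0592 = 2×(0.34 − 0.578)/0.0592 = -8.041.
With Q = [H⁺]^2 / ([Cu²⁺]·P(H₂)), solving for [H⁺] gives log[H⁺] = -5.902, so pH = 5.90.

pH = 5.90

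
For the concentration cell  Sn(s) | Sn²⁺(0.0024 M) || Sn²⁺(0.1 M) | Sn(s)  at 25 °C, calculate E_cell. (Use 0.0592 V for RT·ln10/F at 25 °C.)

Both half-cells are Sn²⁺/Sn, so E°_cell = 0. The concentrated side is the cathode; the cell reaction moves Sn²⁺ from high to low concentration with n = 2.
Q = [Sn²⁺]_dilute/[Sn²⁺]_conc = 0.0024/0.1 = 0.0240.
E = 0 − (0.0592/2) log Q = −(0.0592/2)(-1.620) = 0.0480 V.

0.048 V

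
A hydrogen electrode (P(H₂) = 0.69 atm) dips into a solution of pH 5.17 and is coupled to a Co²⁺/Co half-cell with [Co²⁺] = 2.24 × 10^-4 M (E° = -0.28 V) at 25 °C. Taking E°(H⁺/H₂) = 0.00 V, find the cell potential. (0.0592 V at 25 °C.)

The hydrogen couple is the cathode, so E°_cell = 0.28 V; n = 2.
[H⁺] = 10^(−5.17) = 6.8 × 10^-6 M, and Q = [Co²⁺]·P(H₂) / [H⁺]^2 = 3.38 × 10^6.
E = E° − (0.0592/2) log Q = 0.28 − (0.0592/2)(6.529) = 0.087 V.

0.087 V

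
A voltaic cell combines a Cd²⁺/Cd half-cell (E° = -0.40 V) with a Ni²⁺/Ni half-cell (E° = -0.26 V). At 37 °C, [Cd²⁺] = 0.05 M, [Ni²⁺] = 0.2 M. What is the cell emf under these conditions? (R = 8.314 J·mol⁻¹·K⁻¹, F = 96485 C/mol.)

0.159 V

The Ni²⁺/Ni couple has the higher reduction potential and acts as the cathode, so E°_cell = -0.26 − (-0.40) = 0.14 V.
Balancing electrons gives n = 2; the reaction quotient is Q = [Cd²⁺]/[Ni²⁺] = 0.250.
E = E° − (RT/nF) ln Q = 0.14 − (8.314×310)/(2×96485) × (-1.386) = 0.140 + 0.019 = 0.159 V.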